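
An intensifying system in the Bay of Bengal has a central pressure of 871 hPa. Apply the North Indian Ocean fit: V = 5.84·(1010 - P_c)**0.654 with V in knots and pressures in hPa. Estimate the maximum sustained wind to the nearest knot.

ΔP = 1010 − 871 = 139 hPa.
139^0.654 ≈ 25.208.
V ≈ 5.84 × 25.208 ≈ 147.2 kt.

147 kt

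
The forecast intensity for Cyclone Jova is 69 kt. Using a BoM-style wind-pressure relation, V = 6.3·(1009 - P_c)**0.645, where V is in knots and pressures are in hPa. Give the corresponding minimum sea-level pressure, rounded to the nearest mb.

ΔP = (V / 6.3)^(1/0.645) = (69/6.3)^1.550.
69/6.3 = 10.952; 10.952^1.550 ≈ 40.89 mb.
P_c = 1009 − 40.89 = 968.11 ≈ 968 mb.

968 mb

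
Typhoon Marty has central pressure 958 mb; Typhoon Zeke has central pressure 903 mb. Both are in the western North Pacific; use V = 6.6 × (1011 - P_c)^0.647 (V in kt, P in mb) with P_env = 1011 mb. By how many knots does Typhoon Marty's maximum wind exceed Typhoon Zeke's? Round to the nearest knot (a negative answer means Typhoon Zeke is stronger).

-50 kt

Typhoon Marty: ΔP = 53; V ≈ 6.6 × 53^0.647 ≈ 86.13 kt.
Typhoon Zeke: ΔP = 108; V ≈ 6.6 × 108^0.647 ≈ 136.51 kt.
Difference ≈ 86.13 − 136.51 = -50.38 → -50 kt.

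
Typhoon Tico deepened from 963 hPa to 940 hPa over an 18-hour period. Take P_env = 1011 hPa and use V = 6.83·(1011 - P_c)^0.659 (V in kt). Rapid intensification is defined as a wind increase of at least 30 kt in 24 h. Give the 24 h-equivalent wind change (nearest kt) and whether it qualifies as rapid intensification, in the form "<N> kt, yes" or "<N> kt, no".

V₁: ΔP = 48, V ≈ 6.83 × 48^0.659 ≈ 87.57 kt.
V₂: ΔP = 71, V ≈ 6.83 × 71^0.659 ≈ 113.34 kt.
ΔV over 18 h = 25.77 kt → 24 h equivalent = 25.77 × 24/18 ≈ 34.36 kt.
34 kt ≥ 30 kt ⇒ rapid intensification.

34 kt, yes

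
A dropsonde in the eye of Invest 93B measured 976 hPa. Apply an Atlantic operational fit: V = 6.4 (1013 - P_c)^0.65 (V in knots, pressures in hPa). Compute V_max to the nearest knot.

ΔP = 1013 − 976 = 37 hPa.
37^0.65 ≈ 10.455.
V ≈ 6.4 × 10.455 ≈ 66.9 kt.

67 kt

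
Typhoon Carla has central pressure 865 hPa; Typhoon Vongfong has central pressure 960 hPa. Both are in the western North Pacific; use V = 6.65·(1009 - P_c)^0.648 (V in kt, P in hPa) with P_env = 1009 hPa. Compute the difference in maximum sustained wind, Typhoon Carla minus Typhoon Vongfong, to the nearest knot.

Typhoon Carla: ΔP = 144; V ≈ 6.65 × 144^0.648 ≈ 166.51 kt.
Typhoon Vongfong: ΔP = 49; V ≈ 6.65 × 49^0.648 ≈ 82.81 kt.
Difference ≈ 166.51 − 82.81 = 83.70 → 84 kt.

84 kt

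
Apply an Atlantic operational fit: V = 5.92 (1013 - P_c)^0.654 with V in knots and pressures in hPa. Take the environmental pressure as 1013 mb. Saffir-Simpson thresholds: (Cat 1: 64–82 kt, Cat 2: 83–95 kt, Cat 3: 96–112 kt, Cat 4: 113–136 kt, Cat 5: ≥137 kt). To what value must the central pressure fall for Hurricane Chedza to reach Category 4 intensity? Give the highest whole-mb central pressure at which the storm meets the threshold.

Category 4 begins at V = 113 kt.
Required ΔP = (113/5.92)^(1/0.654) = 19.088^1.529 ≈ 90.85 mb.
P_c ≤ 1013 − 90.85 = 922.15, so the highest integer P_c is 922 mb.

922 mb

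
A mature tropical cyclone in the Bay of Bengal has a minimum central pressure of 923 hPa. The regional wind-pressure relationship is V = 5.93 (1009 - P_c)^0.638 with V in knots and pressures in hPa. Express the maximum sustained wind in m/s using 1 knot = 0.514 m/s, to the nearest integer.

52 m/s

ΔP = 1009 − 923 = 86 hPa.
V ≈ 5.93 × 86^0.638 = 5.93 × 17.148 ≈ 101.687 kt.
101.687 × 0.514 ≈ 52.27 m/s → 52 m/s.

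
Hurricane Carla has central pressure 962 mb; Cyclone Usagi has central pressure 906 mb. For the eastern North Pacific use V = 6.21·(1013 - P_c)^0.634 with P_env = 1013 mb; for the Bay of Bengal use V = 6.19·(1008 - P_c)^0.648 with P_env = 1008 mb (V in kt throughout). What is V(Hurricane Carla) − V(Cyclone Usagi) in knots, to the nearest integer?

-49 kt

Hurricane Carla: ΔP = 51; V ≈ 6.21 × 51^0.634 ≈ 75.11 kt.
Cyclone Usagi: ΔP = 102; V ≈ 6.19 × 102^0.648 ≈ 123.95 kt.
Difference ≈ 75.11 − 123.95 = -48.84 → -49 kt.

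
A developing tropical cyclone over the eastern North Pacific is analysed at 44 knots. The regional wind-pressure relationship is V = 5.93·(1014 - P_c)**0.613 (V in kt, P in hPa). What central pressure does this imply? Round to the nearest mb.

988 mb

ΔP = (V / 5.93)^(1/0.613) = (44/5.93)^1.631.
44/5.93 = 7.420; 7.420^1.631 ≈ 26.30 mb.
P_c = 1014 − 26.30 = 987.70 ≈ 988 mb.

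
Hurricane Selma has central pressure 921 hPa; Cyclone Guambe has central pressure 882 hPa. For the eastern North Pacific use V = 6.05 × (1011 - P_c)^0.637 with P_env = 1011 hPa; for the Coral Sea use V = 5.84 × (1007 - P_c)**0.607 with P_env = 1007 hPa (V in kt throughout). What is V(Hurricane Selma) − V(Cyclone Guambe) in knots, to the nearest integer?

-3 kt

Hurricane Selma: ΔP = 90; V ≈ 6.05 × 90^0.637 ≈ 106.32 kt.
Cyclone Guambe: ΔP = 125; V ≈ 5.84 × 125^0.607 ≈ 109.46 kt.
Difference ≈ 106.32 − 109.46 = -3.14 → -3 kt.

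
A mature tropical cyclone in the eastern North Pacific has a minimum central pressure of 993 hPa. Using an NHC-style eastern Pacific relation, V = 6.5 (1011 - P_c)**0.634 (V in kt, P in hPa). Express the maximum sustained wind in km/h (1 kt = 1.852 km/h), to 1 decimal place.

ΔP = 1011 − 993 = 18 hPa.
V ≈ 6.5 × 18^0.634 = 6.5 × 6.249 ≈ 40.622 kt.
40.622 × 1.852 ≈ 75.23 km/h → 75.2 km/h.

75.2 km/h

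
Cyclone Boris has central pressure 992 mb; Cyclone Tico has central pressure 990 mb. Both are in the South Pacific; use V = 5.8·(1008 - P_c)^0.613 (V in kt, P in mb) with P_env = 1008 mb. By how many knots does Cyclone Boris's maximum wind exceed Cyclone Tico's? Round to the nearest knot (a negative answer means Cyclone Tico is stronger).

-2 kt

Cyclone Boris: ΔP = 16; V ≈ 5.8 × 16^0.613 ≈ 31.74 kt.
Cyclone Tico: ΔP = 18; V ≈ 5.8 × 18^0.613 ≈ 34.11 kt.
Difference ≈ 31.74 − 34.11 = -2.37 → -2 kt.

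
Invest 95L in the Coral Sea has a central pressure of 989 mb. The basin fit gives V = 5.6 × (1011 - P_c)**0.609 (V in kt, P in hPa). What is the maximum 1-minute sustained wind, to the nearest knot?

37 kt

ΔP = 1011 − 989 = 22 mb.
22^0.609 ≈ 6.570.
V ≈ 5.6 × 6.570 ≈ 36.8 kt.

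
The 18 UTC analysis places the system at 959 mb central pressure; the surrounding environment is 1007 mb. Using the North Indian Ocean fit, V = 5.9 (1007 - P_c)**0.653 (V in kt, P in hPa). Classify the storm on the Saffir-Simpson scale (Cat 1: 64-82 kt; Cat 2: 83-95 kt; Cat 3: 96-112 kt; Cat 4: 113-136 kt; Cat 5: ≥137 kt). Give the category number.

ΔP = 1007 − 959 = 48 mb.
V ≈ 5.9 × 48^0.653 = 5.9 × 12.53 ≈ 74 kt.
74 kt falls in the Category 1 band.

1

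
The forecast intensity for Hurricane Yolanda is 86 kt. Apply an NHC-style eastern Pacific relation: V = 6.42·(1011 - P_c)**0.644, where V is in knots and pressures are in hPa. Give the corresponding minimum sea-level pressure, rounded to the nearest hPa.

ΔP = (V / 6.42)^(1/0.644) = (86/6.42)^1.553.
86/6.42 = 13.396; 13.396^1.553 ≈ 56.23 hPa.
P_c = 1011 − 56.23 = 954.77 ≈ 955 hPa.

955 hPa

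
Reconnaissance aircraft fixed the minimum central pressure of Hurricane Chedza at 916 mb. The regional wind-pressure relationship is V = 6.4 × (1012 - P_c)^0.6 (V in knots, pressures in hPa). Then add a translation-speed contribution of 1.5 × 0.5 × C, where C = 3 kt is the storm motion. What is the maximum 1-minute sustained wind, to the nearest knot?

ΔP = 1012 − 916 = 96 mb.
96^0.6 ≈ 15.465.
V ≈ 6.4 × 15.465 ≈ 99.0 kt.
Translation term: 1.5 × 0.5 × 3 = 2.25 kt.
Corrected V ≈ 101.25 kt → 101 kt.

101 kt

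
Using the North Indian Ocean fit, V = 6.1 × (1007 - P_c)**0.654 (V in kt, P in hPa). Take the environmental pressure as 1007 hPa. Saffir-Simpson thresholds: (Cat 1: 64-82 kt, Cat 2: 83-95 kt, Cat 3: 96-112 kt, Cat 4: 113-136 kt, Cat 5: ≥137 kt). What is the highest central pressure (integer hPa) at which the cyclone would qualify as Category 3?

Category 3 begins at V = 96 kt.
Required ΔP = (96/6.1)^(1/0.654) = 15.738^1.529 ≈ 67.64 hPa.
P_c ≤ 1007 − 67.64 = 939.36, so the highest integer P_c is 939 hPa.

939 hPa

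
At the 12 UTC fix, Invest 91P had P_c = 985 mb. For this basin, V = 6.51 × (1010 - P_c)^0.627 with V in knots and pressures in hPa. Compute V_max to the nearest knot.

ΔP = 1010 − 985 = 25 mb.
25^0.627 ≈ 7.525.
V ≈ 6.51 × 7.525 ≈ 49.0 kt.

49 kt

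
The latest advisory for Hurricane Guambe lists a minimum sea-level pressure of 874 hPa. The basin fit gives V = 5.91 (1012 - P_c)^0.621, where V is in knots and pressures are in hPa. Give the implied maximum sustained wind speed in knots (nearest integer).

126 kt

ΔP = 1012 − 874 = 138 hPa.
138^0.621 ≈ 21.324.
V ≈ 5.91 × 21.324 ≈ 126.0 kt.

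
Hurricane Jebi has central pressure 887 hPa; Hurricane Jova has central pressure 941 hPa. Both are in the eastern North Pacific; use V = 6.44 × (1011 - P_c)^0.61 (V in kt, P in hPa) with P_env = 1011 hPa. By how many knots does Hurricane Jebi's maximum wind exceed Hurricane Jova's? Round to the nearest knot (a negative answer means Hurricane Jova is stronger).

36 kt

Hurricane Jebi: ΔP = 124; V ≈ 6.44 × 124^0.61 ≈ 121.86 kt.
Hurricane Jova: ΔP = 70; V ≈ 6.44 × 70^0.61 ≈ 85.98 kt.
Difference ≈ 121.86 − 85.98 = 35.88 → 36 kt.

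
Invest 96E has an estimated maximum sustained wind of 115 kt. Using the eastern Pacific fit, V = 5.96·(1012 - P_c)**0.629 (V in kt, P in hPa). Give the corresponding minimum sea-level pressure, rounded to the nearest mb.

ΔP = (V / 5.96)^(1/0.629) = (115/5.96)^1.590.
115/5.96 = 19.295; 19.295^1.590 ≈ 110.57 mb.
P_c = 1012 − 110.57 = 901.43 ≈ 901 mb.

901 mb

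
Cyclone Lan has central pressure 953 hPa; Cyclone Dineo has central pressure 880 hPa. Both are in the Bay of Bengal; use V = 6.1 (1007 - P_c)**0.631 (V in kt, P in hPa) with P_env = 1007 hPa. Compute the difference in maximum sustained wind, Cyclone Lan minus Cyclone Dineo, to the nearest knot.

Cyclone Lan: ΔP = 54; V ≈ 6.1 × 54^0.631 ≈ 75.59 kt.
Cyclone Dineo: ΔP = 127; V ≈ 6.1 × 127^0.631 ≈ 129.67 kt.
Difference ≈ 75.59 − 129.67 = -54.08 → -54 kt.

-54 kt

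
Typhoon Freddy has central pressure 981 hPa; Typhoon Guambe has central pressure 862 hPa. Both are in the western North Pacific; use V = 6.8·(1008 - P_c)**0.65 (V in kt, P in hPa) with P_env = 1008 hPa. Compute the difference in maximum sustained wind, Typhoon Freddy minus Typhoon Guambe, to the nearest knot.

Typhoon Freddy: ΔP = 27; V ≈ 6.8 × 27^0.65 ≈ 57.93 kt.
Typhoon Guambe: ΔP = 146; V ≈ 6.8 × 146^0.65 ≈ 173.52 kt.
Difference ≈ 57.93 − 173.52 = -115.59 → -116 kt.

-116 kt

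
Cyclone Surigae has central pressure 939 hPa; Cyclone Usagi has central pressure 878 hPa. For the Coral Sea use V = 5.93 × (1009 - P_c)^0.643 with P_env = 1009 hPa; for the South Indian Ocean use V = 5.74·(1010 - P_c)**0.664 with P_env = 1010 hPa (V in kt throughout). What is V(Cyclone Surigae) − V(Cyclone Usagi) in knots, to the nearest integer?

Cyclone Surigae: ΔP = 70; V ≈ 5.93 × 70^0.643 ≈ 91.09 kt.
Cyclone Usagi: ΔP = 132; V ≈ 5.74 × 132^0.664 ≈ 146.88 kt.
Difference ≈ 91.09 − 146.88 = -55.79 → -56 kt.

-56 kt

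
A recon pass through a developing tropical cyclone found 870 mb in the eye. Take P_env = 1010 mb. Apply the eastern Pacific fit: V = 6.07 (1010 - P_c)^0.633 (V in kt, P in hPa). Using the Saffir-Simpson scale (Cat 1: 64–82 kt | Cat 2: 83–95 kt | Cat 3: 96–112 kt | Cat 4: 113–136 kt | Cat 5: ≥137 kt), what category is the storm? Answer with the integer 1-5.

5

ΔP = 1010 − 870 = 140 mb.
V ≈ 6.07 × 140^0.633 = 6.07 × 22.83 ≈ 139 kt.
139 kt falls in the Category 5 band.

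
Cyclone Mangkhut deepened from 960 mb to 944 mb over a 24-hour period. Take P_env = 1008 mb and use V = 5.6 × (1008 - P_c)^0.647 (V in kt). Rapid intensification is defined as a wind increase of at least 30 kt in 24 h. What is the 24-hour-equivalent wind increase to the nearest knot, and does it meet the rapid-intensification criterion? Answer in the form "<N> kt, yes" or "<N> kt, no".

V₁: ΔP = 48, V ≈ 5.6 × 48^0.647 ≈ 68.54 kt.
V₂: ΔP = 64, V ≈ 5.6 × 64^0.647 ≈ 82.56 kt.
ΔV over 24 h = 14.02 kt → 24 h equivalent = 14.02 × 24/24 ≈ 14.02 kt.
14 kt < 30 kt ⇒ not rapid intensification.

14 kt, no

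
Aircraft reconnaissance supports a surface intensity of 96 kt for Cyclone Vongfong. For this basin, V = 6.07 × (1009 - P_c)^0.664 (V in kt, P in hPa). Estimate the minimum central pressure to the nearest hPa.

945 hPa

ΔP = (V / 6.07)^(1/0.664) = (96/6.07)^1.506.
96/6.07 = 15.815; 15.815^1.506 ≈ 63.95 hPa.
P_c = 1009 − 63.95 = 945.05 ≈ 945 hPa.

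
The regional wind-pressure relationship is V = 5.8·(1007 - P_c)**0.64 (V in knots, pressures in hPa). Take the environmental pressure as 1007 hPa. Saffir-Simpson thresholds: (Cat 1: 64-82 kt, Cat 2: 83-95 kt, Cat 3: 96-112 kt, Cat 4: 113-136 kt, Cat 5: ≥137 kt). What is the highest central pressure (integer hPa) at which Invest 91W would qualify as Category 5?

867 hPa

Category 5 begins at V = 137 kt.
Required ΔP = (137/5.8)^(1/0.64) = 23.621^1.562 ≈ 139.88 hPa.
P_c ≤ 1007 − 139.88 = 867.12, so the highest integer P_c is 867 hPa.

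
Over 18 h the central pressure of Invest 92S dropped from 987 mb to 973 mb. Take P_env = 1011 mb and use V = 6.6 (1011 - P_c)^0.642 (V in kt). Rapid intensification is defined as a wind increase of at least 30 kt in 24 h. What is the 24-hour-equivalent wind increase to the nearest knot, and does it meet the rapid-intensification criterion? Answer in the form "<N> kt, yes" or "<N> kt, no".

V₁: ΔP = 24, V ≈ 6.6 × 24^0.642 ≈ 50.77 kt.
V₂: ΔP = 38, V ≈ 6.6 × 38^0.642 ≈ 68.20 kt.
ΔV over 18 h = 17.43 kt → 24 h equivalent = 17.43 × 24/18 ≈ 23.24 kt.
23 kt < 30 kt ⇒ not rapid intensification.

23 kt, no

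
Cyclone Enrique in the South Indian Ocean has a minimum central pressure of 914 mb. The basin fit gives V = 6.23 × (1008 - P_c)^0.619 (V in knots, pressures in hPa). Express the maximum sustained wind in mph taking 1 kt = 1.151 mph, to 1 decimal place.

119.4 mph

ΔP = 1008 − 914 = 94 mb.
V ≈ 6.23 × 94^0.619 = 6.23 × 16.648 ≈ 103.718 kt.
103.718 × 1.151 ≈ 119.38 mph → 119.4 mph.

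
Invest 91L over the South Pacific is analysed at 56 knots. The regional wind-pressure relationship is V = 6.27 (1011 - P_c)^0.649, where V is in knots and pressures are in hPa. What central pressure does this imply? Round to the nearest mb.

982 mb

ΔP = (V / 6.27)^(1/0.649) = (56/6.27)^1.541.
56/6.27 = 8.931; 8.931^1.541 ≈ 29.19 mb.
P_c = 1011 − 29.19 = 981.81 ≈ 982 mb.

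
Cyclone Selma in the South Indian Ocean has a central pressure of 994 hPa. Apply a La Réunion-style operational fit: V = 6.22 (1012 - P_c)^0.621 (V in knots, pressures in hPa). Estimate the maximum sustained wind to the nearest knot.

37 kt

ΔP = 1012 − 994 = 18 hPa.
18^0.621 ≈ 6.019.
V ≈ 6.22 × 6.019 ≈ 37.4 kt.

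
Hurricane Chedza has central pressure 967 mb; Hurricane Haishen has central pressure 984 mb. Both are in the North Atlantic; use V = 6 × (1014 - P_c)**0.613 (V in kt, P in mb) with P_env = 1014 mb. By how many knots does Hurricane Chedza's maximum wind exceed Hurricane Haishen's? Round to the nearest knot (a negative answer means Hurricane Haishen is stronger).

Hurricane Chedza: ΔP = 47; V ≈ 6 × 47^0.613 ≈ 63.55 kt.
Hurricane Haishen: ΔP = 30; V ≈ 6 × 30^0.613 ≈ 48.26 kt.
Difference ≈ 63.55 − 48.26 = 15.29 → 15 kt.

15 kt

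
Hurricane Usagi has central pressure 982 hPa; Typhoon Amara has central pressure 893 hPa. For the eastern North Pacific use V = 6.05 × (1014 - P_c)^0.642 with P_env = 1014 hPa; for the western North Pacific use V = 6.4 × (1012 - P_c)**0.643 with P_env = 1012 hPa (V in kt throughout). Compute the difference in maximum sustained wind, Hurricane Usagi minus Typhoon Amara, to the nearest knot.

-82 kt

Hurricane Usagi: ΔP = 32; V ≈ 6.05 × 32^0.642 ≈ 55.98 kt.
Typhoon Amara: ΔP = 119; V ≈ 6.4 × 119^0.643 ≈ 138.28 kt.
Difference ≈ 55.98 − 138.28 = -82.30 → -82 kt.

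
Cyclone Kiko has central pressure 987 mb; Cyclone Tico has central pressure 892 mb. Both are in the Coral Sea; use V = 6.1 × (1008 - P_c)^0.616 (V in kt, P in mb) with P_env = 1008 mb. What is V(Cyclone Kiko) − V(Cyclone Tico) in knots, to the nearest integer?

Cyclone Kiko: ΔP = 21; V ≈ 6.1 × 21^0.616 ≈ 39.79 kt.
Cyclone Tico: ΔP = 116; V ≈ 6.1 × 116^0.616 ≈ 114.03 kt.
Difference ≈ 39.79 − 114.03 = -74.24 → -74 kt.

-74 kt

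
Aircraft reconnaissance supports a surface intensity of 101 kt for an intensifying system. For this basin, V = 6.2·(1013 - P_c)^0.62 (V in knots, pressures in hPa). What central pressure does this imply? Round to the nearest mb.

923 mb

ΔP = (V / 6.2)^(1/0.62) = (101/6.2)^1.613.
101/6.2 = 16.290; 16.290^1.613 ≈ 90.10 mb.
P_c = 1013 − 90.10 = 922.90 ≈ 923 mb.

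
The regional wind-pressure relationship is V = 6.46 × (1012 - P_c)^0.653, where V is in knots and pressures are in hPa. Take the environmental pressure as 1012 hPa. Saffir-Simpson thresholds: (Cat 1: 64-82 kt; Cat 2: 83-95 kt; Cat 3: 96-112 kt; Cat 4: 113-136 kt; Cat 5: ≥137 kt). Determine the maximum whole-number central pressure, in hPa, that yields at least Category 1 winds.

978 hPa

Category 1 begins at V = 64 kt.
Required ΔP = (64/6.46)^(1/0.653) = 9.907^1.531 ≈ 33.51 hPa.
P_c ≤ 1012 − 33.51 = 978.49, so the highest integer P_c is 978 hPa.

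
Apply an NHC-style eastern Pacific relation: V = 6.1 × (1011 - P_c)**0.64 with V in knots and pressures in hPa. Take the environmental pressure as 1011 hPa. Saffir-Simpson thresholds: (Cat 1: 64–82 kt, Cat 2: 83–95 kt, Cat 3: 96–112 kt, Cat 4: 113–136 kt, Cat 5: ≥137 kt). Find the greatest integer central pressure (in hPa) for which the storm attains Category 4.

915 hPa

Category 4 begins at V = 113 kt.
Required ΔP = (113/6.1)^(1/0.64) = 18.525^1.562 ≈ 95.69 hPa.
P_c ≤ 1011 − 95.69 = 915.31, so the highest integer P_c is 915 hPa.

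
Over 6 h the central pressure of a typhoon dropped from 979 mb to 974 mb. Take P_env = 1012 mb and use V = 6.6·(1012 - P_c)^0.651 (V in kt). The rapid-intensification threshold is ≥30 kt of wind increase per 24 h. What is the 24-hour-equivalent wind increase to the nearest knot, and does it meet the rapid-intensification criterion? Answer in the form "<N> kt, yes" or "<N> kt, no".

25 kt, no

V₁: ΔP = 33, V ≈ 6.6 × 33^0.651 ≈ 64.28 kt.
V₂: ΔP = 38, V ≈ 6.6 × 38^0.651 ≈ 70.47 kt.
ΔV over 6 h = 6.19 kt → 24 h equivalent = 6.19 × 24/6 ≈ 24.76 kt.
25 kt < 30 kt ⇒ not rapid intensification.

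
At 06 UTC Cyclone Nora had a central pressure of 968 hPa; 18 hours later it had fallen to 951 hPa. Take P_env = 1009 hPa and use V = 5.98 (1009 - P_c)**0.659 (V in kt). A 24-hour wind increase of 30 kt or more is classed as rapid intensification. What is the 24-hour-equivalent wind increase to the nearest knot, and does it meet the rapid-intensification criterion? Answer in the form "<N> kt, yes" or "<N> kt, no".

24 kt, no

V₁: ΔP = 41, V ≈ 5.98 × 41^0.659 ≈ 69.11 kt.
V₂: ΔP = 58, V ≈ 5.98 × 58^0.659 ≈ 86.86 kt.
ΔV over 18 h = 17.75 kt → 24 h equivalent = 17.75 × 24/18 ≈ 23.67 kt.
24 kt < 30 kt ⇒ not rapid intensification.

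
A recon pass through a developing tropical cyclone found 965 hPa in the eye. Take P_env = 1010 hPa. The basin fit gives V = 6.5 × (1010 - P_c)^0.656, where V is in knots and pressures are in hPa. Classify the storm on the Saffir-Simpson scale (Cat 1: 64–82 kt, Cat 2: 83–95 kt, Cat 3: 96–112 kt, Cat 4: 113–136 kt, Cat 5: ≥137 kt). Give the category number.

ΔP = 1010 − 965 = 45 hPa.
V ≈ 6.5 × 45^0.656 = 6.5 × 12.15 ≈ 79 kt.
79 kt falls in the Category 1 band.

1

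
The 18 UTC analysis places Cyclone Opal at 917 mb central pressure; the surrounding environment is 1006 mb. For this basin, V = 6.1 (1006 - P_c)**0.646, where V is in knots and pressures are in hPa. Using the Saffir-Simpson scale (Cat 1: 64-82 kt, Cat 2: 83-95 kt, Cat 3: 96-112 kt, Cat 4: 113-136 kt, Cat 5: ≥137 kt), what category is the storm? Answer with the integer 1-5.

3

ΔP = 1006 − 917 = 89 mb.
V ≈ 6.1 × 89^0.646 = 6.1 × 18.17 ≈ 111 kt.
111 kt falls in the Category 3 band.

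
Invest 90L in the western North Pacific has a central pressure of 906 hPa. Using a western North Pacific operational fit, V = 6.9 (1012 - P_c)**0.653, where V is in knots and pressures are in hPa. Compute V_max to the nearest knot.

145 kt

ΔP = 1012 − 906 = 106 hPa.
106^0.653 ≈ 21.015.
V ≈ 6.9 × 21.015 ≈ 145.0 kt.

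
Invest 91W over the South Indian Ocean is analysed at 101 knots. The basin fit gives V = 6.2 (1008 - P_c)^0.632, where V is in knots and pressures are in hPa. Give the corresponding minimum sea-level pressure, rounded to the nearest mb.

ΔP = (V / 6.2)^(1/0.632) = (101/6.2)^1.582.
101/6.2 = 16.290; 16.290^1.582 ≈ 82.72 mb.
P_c = 1008 − 82.72 = 925.28 ≈ 925 mb.

925 mb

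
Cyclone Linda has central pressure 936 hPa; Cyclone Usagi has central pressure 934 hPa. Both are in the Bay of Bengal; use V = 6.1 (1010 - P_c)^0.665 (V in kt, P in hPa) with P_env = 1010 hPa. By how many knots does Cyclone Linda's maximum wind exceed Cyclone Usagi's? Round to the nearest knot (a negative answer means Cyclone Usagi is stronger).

-2 kt

Cyclone Linda: ΔP = 74; V ≈ 6.1 × 74^0.665 ≈ 106.75 kt.
Cyclone Usagi: ΔP = 76; V ≈ 6.1 × 76^0.665 ≈ 108.66 kt.
Difference ≈ 106.75 − 108.66 = -1.91 → -2 kt.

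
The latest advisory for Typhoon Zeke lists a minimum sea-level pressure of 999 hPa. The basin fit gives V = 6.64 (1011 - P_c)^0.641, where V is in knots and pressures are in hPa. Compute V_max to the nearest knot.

33 kt

ΔP = 1011 − 999 = 12 hPa.
12^0.641 ≈ 4.918.
V ≈ 6.64 × 4.918 ≈ 32.7 kt.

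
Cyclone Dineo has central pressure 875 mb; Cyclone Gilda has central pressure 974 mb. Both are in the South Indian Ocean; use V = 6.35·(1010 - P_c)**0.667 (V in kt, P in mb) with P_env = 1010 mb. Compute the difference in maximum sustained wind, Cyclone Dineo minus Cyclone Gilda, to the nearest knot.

98 kt

Cyclone Dineo: ΔP = 135; V ≈ 6.35 × 135^0.667 ≈ 167.38 kt.
Cyclone Gilda: ΔP = 36; V ≈ 6.35 × 36^0.667 ≈ 69.32 kt.
Difference ≈ 167.38 − 69.32 = 98.06 → 98 kt.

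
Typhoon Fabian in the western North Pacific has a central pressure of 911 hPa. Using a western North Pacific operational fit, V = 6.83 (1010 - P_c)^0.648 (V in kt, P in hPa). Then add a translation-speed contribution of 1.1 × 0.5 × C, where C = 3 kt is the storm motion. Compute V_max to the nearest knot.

136 kt

ΔP = 1010 − 911 = 99 hPa.
99^0.648 ≈ 19.641.
V ≈ 6.83 × 19.641 ≈ 134.2 kt.
Translation term: 1.1 × 0.5 × 3 = 1.65 kt.
Corrected V ≈ 135.85 kt → 136 kt.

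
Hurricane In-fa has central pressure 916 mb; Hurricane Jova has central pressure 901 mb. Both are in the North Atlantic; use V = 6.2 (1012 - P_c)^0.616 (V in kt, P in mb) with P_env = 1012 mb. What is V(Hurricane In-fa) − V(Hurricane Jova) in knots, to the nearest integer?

Hurricane In-fa: ΔP = 96; V ≈ 6.2 × 96^0.616 ≈ 103.15 kt.
Hurricane Jova: ΔP = 111; V ≈ 6.2 × 111^0.616 ≈ 112.80 kt.
Difference ≈ 103.15 − 112.80 = -9.65 → -10 kt.

-10 kt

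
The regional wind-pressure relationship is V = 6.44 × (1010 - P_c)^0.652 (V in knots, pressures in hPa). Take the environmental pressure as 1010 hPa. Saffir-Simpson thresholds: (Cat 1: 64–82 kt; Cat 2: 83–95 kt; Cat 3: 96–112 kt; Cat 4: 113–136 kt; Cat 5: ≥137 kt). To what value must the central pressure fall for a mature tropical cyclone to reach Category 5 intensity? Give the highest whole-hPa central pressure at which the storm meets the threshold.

901 hPa

Category 5 begins at V = 137 kt.
Required ΔP = (137/6.44)^(1/0.652) = 21.273^1.534 ≈ 108.78 hPa.
P_c ≤ 1010 − 108.78 = 901.22, so the highest integer P_c is 901 hPa.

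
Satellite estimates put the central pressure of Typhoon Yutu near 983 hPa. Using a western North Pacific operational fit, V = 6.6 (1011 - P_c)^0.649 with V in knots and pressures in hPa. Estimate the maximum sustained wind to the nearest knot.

ΔP = 1011 − 983 = 28 hPa.
28^0.649 ≈ 8.694.
V ≈ 6.6 × 8.694 ≈ 57.4 kt.

57 kt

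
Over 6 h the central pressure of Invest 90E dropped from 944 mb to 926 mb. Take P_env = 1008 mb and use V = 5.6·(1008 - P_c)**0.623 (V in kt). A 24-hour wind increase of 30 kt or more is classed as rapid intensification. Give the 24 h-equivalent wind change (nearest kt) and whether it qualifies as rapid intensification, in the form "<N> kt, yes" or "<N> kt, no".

V₁: ΔP = 64, V ≈ 5.6 × 64^0.623 ≈ 74.72 kt.
V₂: ΔP = 82, V ≈ 5.6 × 82^0.623 ≈ 87.20 kt.
ΔV over 6 h = 12.48 kt → 24 h equivalent = 12.48 × 24/6 ≈ 49.92 kt.
50 kt ≥ 30 kt ⇒ rapid intensification.

50 kt, yes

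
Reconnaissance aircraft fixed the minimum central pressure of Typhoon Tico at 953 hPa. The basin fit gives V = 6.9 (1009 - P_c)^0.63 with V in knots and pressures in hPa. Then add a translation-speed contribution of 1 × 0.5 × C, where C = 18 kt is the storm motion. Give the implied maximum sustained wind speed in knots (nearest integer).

ΔP = 1009 − 953 = 56 hPa.
56^0.63 ≈ 12.629.
V ≈ 6.9 × 12.629 ≈ 87.1 kt.
Translation term: 1 × 0.5 × 18 = 9 kt.
Corrected V ≈ 96.1 kt → 96 kt.

96 kt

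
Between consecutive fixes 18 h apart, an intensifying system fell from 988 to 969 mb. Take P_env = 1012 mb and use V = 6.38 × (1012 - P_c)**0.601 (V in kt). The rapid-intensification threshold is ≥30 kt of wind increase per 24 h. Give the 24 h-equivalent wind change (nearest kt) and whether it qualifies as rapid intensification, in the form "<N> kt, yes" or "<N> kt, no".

V₁: ΔP = 24, V ≈ 6.38 × 24^0.601 ≈ 43.09 kt.
V₂: ΔP = 43, V ≈ 6.38 × 43^0.601 ≈ 61.17 kt.
ΔV over 18 h = 18.08 kt → 24 h equivalent = 18.08 × 24/18 ≈ 24.11 kt.
24 kt < 30 kt ⇒ not rapid intensification.

24 kt, no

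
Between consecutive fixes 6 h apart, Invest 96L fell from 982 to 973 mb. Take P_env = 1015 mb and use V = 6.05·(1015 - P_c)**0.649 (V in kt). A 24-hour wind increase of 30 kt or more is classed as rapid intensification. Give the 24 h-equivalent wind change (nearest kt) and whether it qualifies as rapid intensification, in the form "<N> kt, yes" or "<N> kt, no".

40 kt, yes

V₁: ΔP = 33, V ≈ 6.05 × 33^0.649 ≈ 58.52 kt.
V₂: ΔP = 42, V ≈ 6.05 × 42^0.649 ≈ 68.43 kt.
ΔV over 6 h = 9.91 kt → 24 h equivalent = 9.91 × 24/6 ≈ 39.64 kt.
40 kt ≥ 30 kt ⇒ rapid intensification.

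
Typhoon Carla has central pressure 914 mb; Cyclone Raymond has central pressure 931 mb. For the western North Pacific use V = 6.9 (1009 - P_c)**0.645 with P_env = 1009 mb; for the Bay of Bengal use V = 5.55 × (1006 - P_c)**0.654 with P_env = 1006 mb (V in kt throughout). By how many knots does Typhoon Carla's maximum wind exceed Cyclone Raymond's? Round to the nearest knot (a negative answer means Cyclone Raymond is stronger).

Typhoon Carla: ΔP = 95; V ≈ 6.9 × 95^0.645 ≈ 130.16 kt.
Cyclone Raymond: ΔP = 75; V ≈ 5.55 × 75^0.654 ≈ 93.45 kt.
Difference ≈ 130.16 − 93.45 = 36.71 → 37 kt.

37 kt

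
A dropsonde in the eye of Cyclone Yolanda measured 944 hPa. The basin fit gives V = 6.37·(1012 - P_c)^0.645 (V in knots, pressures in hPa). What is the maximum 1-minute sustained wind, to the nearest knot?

ΔP = 1012 − 944 = 68 hPa.
68^0.645 ≈ 15.204.
V ≈ 6.37 × 15.204 ≈ 96.9 kt.

97 kt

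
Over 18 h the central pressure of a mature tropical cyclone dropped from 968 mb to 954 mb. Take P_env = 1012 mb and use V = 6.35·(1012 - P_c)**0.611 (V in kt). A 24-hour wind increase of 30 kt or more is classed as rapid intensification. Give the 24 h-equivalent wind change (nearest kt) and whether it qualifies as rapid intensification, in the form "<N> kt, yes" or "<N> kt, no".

16 kt, no

V₁: ΔP = 44, V ≈ 6.35 × 44^0.611 ≈ 64.11 kt.
V₂: ΔP = 58, V ≈ 6.35 × 58^0.611 ≈ 75.90 kt.
ΔV over 18 h = 11.79 kt → 24 h equivalent = 11.79 × 24/18 ≈ 15.72 kt.
16 kt < 30 kt ⇒ not rapid intensification.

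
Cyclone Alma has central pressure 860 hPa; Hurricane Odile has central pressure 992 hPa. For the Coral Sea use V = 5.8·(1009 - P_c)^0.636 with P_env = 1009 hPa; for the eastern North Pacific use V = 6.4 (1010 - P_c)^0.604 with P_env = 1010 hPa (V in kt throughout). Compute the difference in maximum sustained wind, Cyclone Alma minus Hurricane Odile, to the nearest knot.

Cyclone Alma: ΔP = 149; V ≈ 5.8 × 149^0.636 ≈ 139.82 kt.
Hurricane Odile: ΔP = 18; V ≈ 6.4 × 18^0.604 ≈ 36.67 kt.
Difference ≈ 139.82 − 36.67 = 103.15 → 103 kt.

103 kt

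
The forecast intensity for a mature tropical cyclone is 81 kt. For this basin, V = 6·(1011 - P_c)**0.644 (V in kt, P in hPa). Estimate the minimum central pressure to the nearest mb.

ΔP = (V / 6)^(1/0.644) = (81/6)^1.553.
81/6 = 13.500; 13.500^1.553 ≈ 56.91 mb.
P_c = 1011 − 56.91 = 954.09 ≈ 954 mb.

954 mb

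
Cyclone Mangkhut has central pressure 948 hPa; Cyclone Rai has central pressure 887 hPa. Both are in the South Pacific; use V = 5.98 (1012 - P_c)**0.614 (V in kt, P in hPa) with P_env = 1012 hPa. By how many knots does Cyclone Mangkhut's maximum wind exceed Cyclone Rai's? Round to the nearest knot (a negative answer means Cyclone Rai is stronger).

Cyclone Mangkhut: ΔP = 64; V ≈ 5.98 × 64^0.614 ≈ 76.86 kt.
Cyclone Rai: ΔP = 125; V ≈ 5.98 × 125^0.614 ≈ 115.93 kt.
Difference ≈ 76.86 − 115.93 = -39.07 → -39 kt.

-39 kt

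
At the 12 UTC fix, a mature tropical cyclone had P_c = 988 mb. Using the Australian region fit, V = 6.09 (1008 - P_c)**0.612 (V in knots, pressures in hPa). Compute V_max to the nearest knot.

38 kt

ΔP = 1008 − 988 = 20 mb.
20^0.612 ≈ 6.255.
V ≈ 6.09 × 6.255 ≈ 38.1 kt.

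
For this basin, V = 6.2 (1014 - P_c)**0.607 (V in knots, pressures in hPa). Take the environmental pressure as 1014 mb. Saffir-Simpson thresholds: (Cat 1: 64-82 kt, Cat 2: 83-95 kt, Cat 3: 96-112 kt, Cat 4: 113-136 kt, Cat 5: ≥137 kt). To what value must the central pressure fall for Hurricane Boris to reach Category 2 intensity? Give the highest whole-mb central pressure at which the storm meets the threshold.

942 mb

Category 2 begins at V = 83 kt.
Required ΔP = (83/6.2)^(1/0.607) = 13.387^1.647 ≈ 71.81 mb.
P_c ≤ 1014 − 71.81 = 942.19, so the highest integer P_c is 942 mb.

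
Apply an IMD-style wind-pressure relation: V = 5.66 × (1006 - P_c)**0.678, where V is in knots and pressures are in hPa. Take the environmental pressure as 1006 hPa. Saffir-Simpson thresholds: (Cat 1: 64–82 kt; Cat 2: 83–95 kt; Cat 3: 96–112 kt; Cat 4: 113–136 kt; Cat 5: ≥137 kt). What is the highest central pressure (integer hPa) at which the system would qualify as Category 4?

923 hPa

Category 4 begins at V = 113 kt.
Required ΔP = (113/5.66)^(1/0.678) = 19.965^1.475 ≈ 82.75 hPa.
P_c ≤ 1006 − 82.75 = 923.25, so the highest integer P_c is 923 hPa.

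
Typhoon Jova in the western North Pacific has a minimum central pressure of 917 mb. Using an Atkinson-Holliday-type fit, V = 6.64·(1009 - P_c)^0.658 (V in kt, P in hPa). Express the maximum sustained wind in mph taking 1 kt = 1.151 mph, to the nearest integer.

ΔP = 1009 − 917 = 92 mb.
V ≈ 6.64 × 92^0.658 = 6.64 × 19.596 ≈ 130.119 kt.
130.119 × 1.151 ≈ 149.77 mph → 150 mph.

150 mph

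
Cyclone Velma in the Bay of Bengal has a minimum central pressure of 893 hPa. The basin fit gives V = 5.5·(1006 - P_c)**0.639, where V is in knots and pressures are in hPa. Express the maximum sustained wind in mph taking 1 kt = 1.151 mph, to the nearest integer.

130 mph

ΔP = 1006 − 893 = 113 hPa.
V ≈ 5.5 × 113^0.639 = 5.5 × 20.508 ≈ 112.792 kt.
112.792 × 1.151 ≈ 129.82 mph → 130 mph.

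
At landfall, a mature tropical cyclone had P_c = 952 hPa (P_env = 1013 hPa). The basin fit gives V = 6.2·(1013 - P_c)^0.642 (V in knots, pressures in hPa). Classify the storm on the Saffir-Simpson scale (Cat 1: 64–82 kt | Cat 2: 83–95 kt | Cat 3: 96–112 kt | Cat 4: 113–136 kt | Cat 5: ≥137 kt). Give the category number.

2

ΔP = 1013 − 952 = 61 hPa.
V ≈ 6.2 × 61^0.642 = 6.2 × 14.00 ≈ 87 kt.
87 kt falls in the Category 2 band.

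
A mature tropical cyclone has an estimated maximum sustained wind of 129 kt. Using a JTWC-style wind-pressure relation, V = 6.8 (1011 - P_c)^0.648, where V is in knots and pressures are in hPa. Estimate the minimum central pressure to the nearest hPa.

ΔP = (V / 6.8)^(1/0.648) = (129/6.8)^1.543.
129/6.8 = 18.971; 18.971^1.543 ≈ 93.83 hPa.
P_c = 1011 − 93.83 = 917.17 ≈ 917 hPa.

917 hPa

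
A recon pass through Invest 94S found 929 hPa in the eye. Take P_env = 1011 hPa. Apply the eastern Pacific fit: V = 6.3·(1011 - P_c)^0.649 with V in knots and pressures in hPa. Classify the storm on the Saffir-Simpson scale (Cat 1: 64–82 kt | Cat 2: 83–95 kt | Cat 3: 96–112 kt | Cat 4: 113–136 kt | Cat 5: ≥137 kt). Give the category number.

3

ΔP = 1011 − 929 = 82 hPa.
V ≈ 6.3 × 82^0.649 = 6.3 × 17.46 ≈ 110 kt.
110 kt falls in the Category 3 band.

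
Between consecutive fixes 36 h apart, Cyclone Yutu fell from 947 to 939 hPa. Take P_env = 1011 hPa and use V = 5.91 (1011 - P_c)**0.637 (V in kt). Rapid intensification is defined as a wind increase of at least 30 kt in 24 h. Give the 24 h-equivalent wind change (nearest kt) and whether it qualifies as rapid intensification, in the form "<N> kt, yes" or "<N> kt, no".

V₁: ΔP = 64, V ≈ 5.91 × 64^0.637 ≈ 83.58 kt.
V₂: ΔP = 72, V ≈ 5.91 × 72^0.637 ≈ 90.10 kt.
ΔV over 36 h = 6.52 kt → 24 h equivalent = 6.52 × 24/36 ≈ 4.35 kt.
4 kt < 30 kt ⇒ not rapid intensification.

4 kt, no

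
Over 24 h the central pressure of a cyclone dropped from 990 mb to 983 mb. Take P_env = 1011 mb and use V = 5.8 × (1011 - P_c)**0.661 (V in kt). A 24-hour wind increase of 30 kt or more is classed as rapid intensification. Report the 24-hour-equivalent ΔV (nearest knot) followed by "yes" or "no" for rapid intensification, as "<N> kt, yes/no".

9 kt, no

V₁: ΔP = 21, V ≈ 5.8 × 21^0.661 ≈ 43.39 kt.
V₂: ΔP = 28, V ≈ 5.8 × 28^0.661 ≈ 52.48 kt.
ΔV over 24 h = 9.09 kt → 24 h equivalent = 9.09 × 24/24 ≈ 9.09 kt.
9 kt < 30 kt ⇒ not rapid intensification.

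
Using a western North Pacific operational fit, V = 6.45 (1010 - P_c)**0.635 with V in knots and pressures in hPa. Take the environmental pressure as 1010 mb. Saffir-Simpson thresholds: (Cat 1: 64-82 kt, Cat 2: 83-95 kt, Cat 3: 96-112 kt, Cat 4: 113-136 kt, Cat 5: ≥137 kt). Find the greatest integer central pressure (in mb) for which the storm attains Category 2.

Category 2 begins at V = 83 kt.
Required ΔP = (83/6.45)^(1/0.635) = 12.868^1.575 ≈ 55.88 mb.
P_c ≤ 1010 − 55.88 = 954.12, so the highest integer P_c is 954 mb.

954 mb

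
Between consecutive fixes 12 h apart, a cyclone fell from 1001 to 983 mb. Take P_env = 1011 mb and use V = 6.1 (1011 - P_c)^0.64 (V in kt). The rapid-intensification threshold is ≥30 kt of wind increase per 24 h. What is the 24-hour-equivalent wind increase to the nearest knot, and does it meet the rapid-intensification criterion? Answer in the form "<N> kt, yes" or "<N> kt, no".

50 kt, yes

V₁: ΔP = 10, V ≈ 6.1 × 10^0.64 ≈ 26.63 kt.
V₂: ΔP = 28, V ≈ 6.1 × 28^0.64 ≈ 51.46 kt.
ΔV over 12 h = 24.83 kt → 24 h equivalent = 24.83 × 24/12 ≈ 49.66 kt.
50 kt ≥ 30 kt ⇒ rapid intensification.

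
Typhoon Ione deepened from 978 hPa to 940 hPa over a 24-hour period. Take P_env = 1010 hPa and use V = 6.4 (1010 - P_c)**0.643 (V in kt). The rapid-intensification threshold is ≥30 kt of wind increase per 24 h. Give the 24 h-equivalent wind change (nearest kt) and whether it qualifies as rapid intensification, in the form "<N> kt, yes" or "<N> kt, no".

V₁: ΔP = 32, V ≈ 6.4 × 32^0.643 ≈ 59.43 kt.
V₂: ΔP = 70, V ≈ 6.4 × 70^0.643 ≈ 98.31 kt.
ΔV over 24 h = 38.88 kt → 24 h equivalent = 38.88 × 24/24 ≈ 38.88 kt.
39 kt ≥ 30 kt ⇒ rapid intensification.

39 kt, yes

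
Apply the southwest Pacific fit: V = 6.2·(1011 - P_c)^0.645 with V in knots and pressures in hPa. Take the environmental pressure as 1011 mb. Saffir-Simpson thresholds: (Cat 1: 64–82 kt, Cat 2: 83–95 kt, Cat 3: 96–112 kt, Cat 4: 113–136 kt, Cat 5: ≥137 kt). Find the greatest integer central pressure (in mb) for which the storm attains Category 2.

955 mb

Category 2 begins at V = 83 kt.
Required ΔP = (83/6.2)^(1/0.645) = 13.387^1.550 ≈ 55.82 mb.
P_c ≤ 1011 − 55.82 = 955.18, so the highest integer P_c is 955 mb.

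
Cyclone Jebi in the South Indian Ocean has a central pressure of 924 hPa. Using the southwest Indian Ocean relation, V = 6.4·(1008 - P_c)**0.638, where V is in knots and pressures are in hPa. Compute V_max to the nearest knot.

ΔP = 1008 − 924 = 84 hPa.
84^0.638 ≈ 16.892.
V ≈ 6.4 × 16.892 ≈ 108.1 kt.

108 kt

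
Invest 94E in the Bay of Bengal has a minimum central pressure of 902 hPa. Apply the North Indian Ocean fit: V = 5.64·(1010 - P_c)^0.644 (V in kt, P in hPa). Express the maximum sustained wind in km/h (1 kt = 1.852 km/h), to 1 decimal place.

213.0 km/h

ΔP = 1010 − 902 = 108 hPa.
V ≈ 5.64 × 108^0.644 = 5.64 × 20.395 ≈ 115.028 kt.
115.028 × 1.852 ≈ 213.03 km/h → 213.0 km/h.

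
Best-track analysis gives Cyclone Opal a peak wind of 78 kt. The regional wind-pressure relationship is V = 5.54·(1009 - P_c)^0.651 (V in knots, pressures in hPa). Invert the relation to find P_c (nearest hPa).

951 hPa

ΔP = (V / 5.54)^(1/0.651) = (78/5.54)^1.536.
78/5.54 = 14.079; 14.079^1.536 ≈ 58.12 hPa.
P_c = 1009 − 58.12 = 950.88 ≈ 951 hPa.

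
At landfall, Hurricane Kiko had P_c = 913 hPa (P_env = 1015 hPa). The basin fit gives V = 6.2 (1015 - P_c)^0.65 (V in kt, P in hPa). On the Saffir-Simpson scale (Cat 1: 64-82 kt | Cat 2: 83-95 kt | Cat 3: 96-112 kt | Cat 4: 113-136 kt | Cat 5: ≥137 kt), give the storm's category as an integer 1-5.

ΔP = 1015 − 913 = 102 hPa.
V ≈ 6.2 × 102^0.65 = 6.2 × 20.21 ≈ 125 kt.
125 kt falls in the Category 4 band.

4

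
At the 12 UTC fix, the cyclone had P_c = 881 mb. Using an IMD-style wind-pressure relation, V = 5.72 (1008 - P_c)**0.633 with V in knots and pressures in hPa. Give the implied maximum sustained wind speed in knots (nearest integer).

ΔP = 1008 − 881 = 127 mb.
127^0.633 ≈ 21.464.
V ≈ 5.72 × 21.464 ≈ 122.8 kt.

123 kt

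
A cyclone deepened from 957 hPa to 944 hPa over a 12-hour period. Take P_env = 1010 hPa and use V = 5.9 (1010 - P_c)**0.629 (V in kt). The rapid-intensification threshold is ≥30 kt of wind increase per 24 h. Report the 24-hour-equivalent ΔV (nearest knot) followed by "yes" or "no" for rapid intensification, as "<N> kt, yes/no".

V₁: ΔP = 53, V ≈ 5.9 × 53^0.629 ≈ 71.68 kt.
V₂: ΔP = 66, V ≈ 5.9 × 66^0.629 ≈ 82.29 kt.
ΔV over 12 h = 10.61 kt → 24 h equivalent = 10.61 × 24/12 ≈ 21.22 kt.
21 kt < 30 kt ⇒ not rapid intensification.

21 kt, no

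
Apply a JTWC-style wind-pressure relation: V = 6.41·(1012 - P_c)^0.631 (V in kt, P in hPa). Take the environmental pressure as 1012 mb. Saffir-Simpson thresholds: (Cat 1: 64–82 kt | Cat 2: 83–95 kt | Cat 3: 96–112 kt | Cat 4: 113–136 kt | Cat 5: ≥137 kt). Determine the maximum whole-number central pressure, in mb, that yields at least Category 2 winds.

Category 2 begins at V = 83 kt.
Required ΔP = (83/6.41)^(1/0.631) = 12.949^1.585 ≈ 57.89 mb.
P_c ≤ 1012 − 57.89 = 954.11, so the highest integer P_c is 954 mb.

954 mb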